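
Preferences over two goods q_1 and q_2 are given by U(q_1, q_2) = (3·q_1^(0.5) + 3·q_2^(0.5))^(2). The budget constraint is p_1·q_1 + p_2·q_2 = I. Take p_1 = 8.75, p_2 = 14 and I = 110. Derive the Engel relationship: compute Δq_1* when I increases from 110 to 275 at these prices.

Δq_1* = 11.6044

MU_q_1 ∝ 3·q_1^(-0.5), MU_q_2 ∝ 3·q_2^(-0.5), so MRS = (q_2/q_1)^(0.5) = p_1/p_2.
Solve for the ratio: q_2/q_1 = [p_1/p_2]^(2).
Substitute q_2 = (q_2/q_1)·q_1 into the budget: q_1* = I/(p_1 + p_2·(q_2/q_1)).
Numerically q_2/q_1 = 0.390625, so q_1* = 110/(8.75 + 14·0.390625) = 7.7363.
At I' = 275: q_1* = 19.3407. Change: 19.3407 − 7.7363 = 11.6044.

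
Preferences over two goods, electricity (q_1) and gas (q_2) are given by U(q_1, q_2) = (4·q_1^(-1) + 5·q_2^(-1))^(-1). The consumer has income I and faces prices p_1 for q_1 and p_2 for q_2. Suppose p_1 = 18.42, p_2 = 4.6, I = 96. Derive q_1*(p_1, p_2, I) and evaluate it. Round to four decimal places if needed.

Substitute q_2 = (q_2/q_1)·q_1 into the budget: q_1* = I/(p_1 + p_2·(q_2/q_1)).
Numerically q_2/q_1 = 2.237283, so q_1* = 96/(18.42 + 4.6·2.237283) = 3.3436.

q_1* = 3.3436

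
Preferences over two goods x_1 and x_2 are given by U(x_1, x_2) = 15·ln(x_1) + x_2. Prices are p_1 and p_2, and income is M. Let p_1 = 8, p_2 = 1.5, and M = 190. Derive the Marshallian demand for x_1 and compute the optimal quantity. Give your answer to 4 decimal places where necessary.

MU_x_1 = 15/x_1, MU_x_2 = 1. Tangency: 15/x_1 = p_1/p_2.
So x_1*(p_1,p_2) = 15·p_2/p_1, independent of income; and x_2* = (M − 15·p_2)/p_2.
At the given prices: x_1* = 15·1.5/8 = 2.8125.

x_1* = 2.8125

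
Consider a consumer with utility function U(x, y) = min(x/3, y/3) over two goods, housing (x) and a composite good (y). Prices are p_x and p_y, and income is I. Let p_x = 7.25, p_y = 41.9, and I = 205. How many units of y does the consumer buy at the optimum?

Leontief preferences: the optimum is at the kink where x/3 = y/3, i.e. y = x.
Budget: p_x·x + p_y·x = I, so (3·p_x + 3·p_y)·x = 3·I.
Demand: x*(p_x,p_y,I) = 3·I/(3·p_x + 3·p_y), y* = 3·I/(3·p_x + 3·p_y).
Here 3·7.25 + 3·41.9 = 147.45, giving y* = 4.1709.

y* = 4.1709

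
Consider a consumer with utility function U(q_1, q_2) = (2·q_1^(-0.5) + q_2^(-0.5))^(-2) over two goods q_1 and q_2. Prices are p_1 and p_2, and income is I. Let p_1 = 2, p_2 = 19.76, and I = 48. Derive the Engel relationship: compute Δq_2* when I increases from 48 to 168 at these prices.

MRS = MU_q_1/MU_q_2 = 2·(q_2/q_1)^(1.5). Set equal to p_1/p_2.
Solve for the ratio: q_2/q_1 = [(1/2)·p_1/p_2]^(2/3).
Substitute q_2 = (q_2/q_1)·q_1 into the budget: q_1* = I/(p_1 + p_2·(q_2/q_1)).
Numerically q_2/q_1 = 0.136818, so q_1* = 48/(2 + 19.76·0.136818) = 10.2051 and q_2* = 0.136818·10.2051 = 1.3962.
At I' = 168: q_2* = 4.8868. Change: 4.8868 − 1.3962 = 3.4906.

Δq_2* = 3.4906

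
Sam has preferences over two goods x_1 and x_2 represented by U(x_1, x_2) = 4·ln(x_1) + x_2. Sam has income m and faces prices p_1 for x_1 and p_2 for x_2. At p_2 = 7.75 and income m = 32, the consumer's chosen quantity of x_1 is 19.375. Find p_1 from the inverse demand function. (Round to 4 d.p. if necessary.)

p_1 = 1.6

MU_x_1 = 4/x_1, MU_x_2 = 1. Tangency: 4/x_1 = p_1/p_2.
So x_1*(p_1,p_2) = 4·p_2/p_1, independent of income; and x_2* = (m − 4·p_2)/p_2.
Set x_1* = 19.375 in the demand function and solve for p_1: p_1 = 1.6.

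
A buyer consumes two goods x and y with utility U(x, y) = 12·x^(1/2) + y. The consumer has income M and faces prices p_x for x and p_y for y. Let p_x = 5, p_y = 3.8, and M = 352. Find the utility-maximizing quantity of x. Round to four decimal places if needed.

x* = 20.7936

Solve: √x = 6·p_y/p_x, so x*(p_x,p_y) = (6·p_y/p_x)², and y* = (M − p_x·x*)/p_y.
Plugging in: x* = (6·3.8/5)² = 20.7936.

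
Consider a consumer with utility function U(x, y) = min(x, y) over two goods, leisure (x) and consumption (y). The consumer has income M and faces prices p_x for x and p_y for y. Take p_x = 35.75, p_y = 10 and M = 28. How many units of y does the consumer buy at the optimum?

y* = 0.612

Leontief preferences: the optimum is at the kink where x/1 = y/1, i.e. y = x.
Budget: p_x·x + p_y·x = M, so (p_x + p_y)·x = M.
Demand: x*(p_x,p_y,M) = M/(p_x + p_y), y* = M/(p_x + p_y).
Here 35.75 + 10 = 45.75, giving y* = 0.612.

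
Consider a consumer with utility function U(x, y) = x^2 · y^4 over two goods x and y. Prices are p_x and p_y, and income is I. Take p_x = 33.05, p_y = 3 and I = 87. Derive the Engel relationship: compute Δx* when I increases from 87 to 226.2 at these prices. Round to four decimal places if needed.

Δx* = 1.4039

Demand: x*(p_x,p_y,I) = 1/3·I/p_x and y* = 2/3·I/p_y.
At p_x=33.05, p_y=3, I=87: x* = 1/3·87/33.05 = 0.8775.
At I' = 226.2: x* = 2.2814. Change: 2.2814 − 0.8775 = 1.4039.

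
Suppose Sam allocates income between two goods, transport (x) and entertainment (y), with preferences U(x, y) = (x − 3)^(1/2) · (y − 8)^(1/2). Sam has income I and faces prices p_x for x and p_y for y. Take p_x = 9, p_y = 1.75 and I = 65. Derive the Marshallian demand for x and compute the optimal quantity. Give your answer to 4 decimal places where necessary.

x* = 4.3333

This is Cobb-Douglas in (x−3, y−8): tangency gives 0.5·p_y·(y−8) = 0.5·p_x·(x−3).
Substituting into the budget: x* = 3 + 0.5·(I − 3·p_x − 8·p_y)/p_x, and y* = 8 + 0.5·(…)/p_y.
Discretionary income = 65 − 3·9 − 8·1.75 = 24; x* = 3 + 0.5·24/9 = 4.3333.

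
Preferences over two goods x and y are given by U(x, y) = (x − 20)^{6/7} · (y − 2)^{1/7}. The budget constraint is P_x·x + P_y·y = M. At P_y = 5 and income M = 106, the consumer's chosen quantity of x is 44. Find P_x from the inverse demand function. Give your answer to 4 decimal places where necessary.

P_x = 2

This is Cobb-Douglas in (x−20, y−2): tangency gives 6/7·P_y·(y−2) = 1/7·P_x·(x−20).
Substituting into the budget: x* = 20 + 6/7·(M − 20·P_x − 2·P_y)/P_x, and y* = 2 + 1/7·(…)/P_y.
Set x* = 44 in the demand function and solve for P_x: P_x = 2.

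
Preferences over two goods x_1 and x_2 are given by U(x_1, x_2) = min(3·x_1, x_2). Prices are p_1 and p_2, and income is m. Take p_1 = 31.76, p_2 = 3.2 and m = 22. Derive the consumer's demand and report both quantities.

x_1* = 0.5319, x_2* = 1.5957

With perfect complements, no substitution: consume in ratio x_1:x_2 = 1:3.
Budget: p_1·x_1 + p_2·3·x_1 = m, so (p_1 + 3·p_2)·x_1 = m.
Demand: x_1*(p_1,p_2,m) = m/(p_1 + 3·p_2), x_2* = 3·m/(p_1 + 3·p_2).
Here 31.76 + 3·3.2 = 41.36, giving x_1* = 0.5319 and x_2* = 1.5957.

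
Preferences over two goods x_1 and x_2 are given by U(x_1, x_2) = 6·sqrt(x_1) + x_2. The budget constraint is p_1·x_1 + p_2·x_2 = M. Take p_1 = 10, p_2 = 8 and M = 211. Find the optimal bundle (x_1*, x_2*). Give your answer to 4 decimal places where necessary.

Thus x_1* = (3·p_2/p_1)² — independent of M — with the rest of income spent on x_2.
Plugging in: x_1* = (3·8/10)² = 5.76, x_2* = 19.175.

x_1* = 5.76, x_2* = 19.175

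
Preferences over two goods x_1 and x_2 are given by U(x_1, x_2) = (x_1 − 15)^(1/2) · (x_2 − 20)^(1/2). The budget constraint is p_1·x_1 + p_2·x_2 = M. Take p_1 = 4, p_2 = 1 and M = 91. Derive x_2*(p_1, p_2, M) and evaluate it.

MRS = (x_2−20)/(x_1−15). Tangency with p_1/p_2 gives x_2−20 = (p_1/p_2)·(x_1−15).
Substituting into the budget: x_1* = 15 + 0.5·(M − 15·p_1 − 20·p_2)/p_1, and x_2* = 20 + 0.5·(…)/p_2.
Discretionary income = 91 − 15·4 − 20·1 = 11; x_2* = 20 + 0.5·11/1 = 25.5.

x_2* = 25.5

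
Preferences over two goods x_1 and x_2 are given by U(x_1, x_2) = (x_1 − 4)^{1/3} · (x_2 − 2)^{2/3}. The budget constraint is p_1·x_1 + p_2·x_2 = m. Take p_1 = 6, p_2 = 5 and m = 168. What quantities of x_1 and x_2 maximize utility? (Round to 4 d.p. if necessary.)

Let x_1' = x_1−4, x_2' = x_2−2. MRS = (1/2)·x_2'/x_1' = p_1/p_2.
Substituting into the budget: x_1* = 4 + 1/3·(m − 4·p_1 − 2·p_2)/p_1, and x_2* = 2 + 2/3·(…)/p_2.
Discretionary income = 168 − 4·6 − 2·5 = 134; x_1* = 4 + 1/3·134/6 = 11.4444; x_2* = 2 + 2/3·134/5 = 19.8667.

x_1* = 11.4444, x_2* = 19.8667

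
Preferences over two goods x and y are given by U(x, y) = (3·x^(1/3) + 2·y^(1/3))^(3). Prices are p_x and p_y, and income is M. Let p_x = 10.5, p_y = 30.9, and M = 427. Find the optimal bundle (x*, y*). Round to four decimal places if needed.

MRS = MU_x/MU_y = (3/2)·(y/x)^(2/3). Set equal to p_x/p_y.
Solve for the ratio: y/x = [(2/3)·p_x/p_y]^(1.5).
Substitute y = (y/x)·x into the budget: x* = M/(p_x + p_y·(y/x)).
Numerically y/x = 0.107822, so x* = 427/(10.5 + 30.9·0.107822) = 30.8711 and y* = 0.107822·30.8711 = 3.3286.

x* = 30.8711, y* = 3.3286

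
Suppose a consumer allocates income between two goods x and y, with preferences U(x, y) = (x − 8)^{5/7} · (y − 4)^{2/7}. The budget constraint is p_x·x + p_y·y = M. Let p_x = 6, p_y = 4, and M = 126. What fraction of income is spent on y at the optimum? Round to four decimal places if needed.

share on y = 0.2676

MRS = (5/2)·(y−4)/(x−8). Tangency with p_x/p_y gives y−4 = (2/5)·(p_x/p_y)·(x−8).
After buying the subsistence bundle (8, 4), a share 5/7 of the remaining income goes to x: x* = 8 + 5/7·(M − 8p_x − 4p_y)/p_x.
Discretionary income = 126 − 8·6 − 4·4 = 62; x* = 8 + 5/7·62/6 = 15.381; y* = 4 + 2/7·62/4 = 8.4286.
Expenditure on y: 4·8.4286 = 33.7143; share = 0.2676.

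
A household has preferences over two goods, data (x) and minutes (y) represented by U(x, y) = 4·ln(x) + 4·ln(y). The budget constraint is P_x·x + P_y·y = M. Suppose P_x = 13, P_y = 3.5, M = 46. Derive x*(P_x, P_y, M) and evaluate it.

Tangency: MRS = y/x = P_x/P_y.
Rearranging, P_y·y = P_x·x. Substituting into the budget gives P_x·x·(1 + 1) = M.
Demand: x*(P_x,P_y,M) = 0.5·M/P_x and y* = 0.5·M/P_y.
At P_x=13, P_y=3.5, M=46: x* = 0.5·46/13 = 1.7692.

x* = 1.7692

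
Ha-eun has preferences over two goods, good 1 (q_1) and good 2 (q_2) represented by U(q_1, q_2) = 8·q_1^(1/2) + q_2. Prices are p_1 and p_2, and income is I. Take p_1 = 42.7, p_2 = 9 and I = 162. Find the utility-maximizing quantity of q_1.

MU_q_1 = 4/√q_1, MU_q_2 = 1. Tangency: 4/√q_1 = p_1/p_2.
Thus q_1* = (4·p_2/p_1)² — independent of I — with the rest of income spent on q_2.
Plugging in: q_1* = (4·9/42.7)² = 0.7108.

q_1* = 0.7108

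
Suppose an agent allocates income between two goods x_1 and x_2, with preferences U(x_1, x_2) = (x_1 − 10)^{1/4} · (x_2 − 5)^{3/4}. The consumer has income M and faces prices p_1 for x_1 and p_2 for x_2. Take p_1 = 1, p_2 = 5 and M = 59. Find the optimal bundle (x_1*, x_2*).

MRS = (1/3)·(x_2−5)/(x_1−10). Tangency with p_1/p_2 gives x_2−5 = 3·(p_1/p_2)·(x_1−10).
After buying the subsistence bundle (10, 5), a share 0.25 of the remaining income goes to x_1: x_1* = 10 + 0.25·(M − 10p_1 − 5p_2)/p_1.
Discretionary income = 59 − 10·1 − 5·5 = 24; x_1* = 10 + 0.25·24/1 = 16; x_2* = 5 + 0.75·24/5 = 8.6.

x_1* = 16, x_2* = 8.6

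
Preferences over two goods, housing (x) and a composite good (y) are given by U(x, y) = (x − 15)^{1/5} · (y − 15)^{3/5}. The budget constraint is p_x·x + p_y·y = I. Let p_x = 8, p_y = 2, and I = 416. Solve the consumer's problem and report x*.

Substituting into the budget: x* = 15 + 0.25·(I − 15·p_x − 15·p_y)/p_x, and y* = 15 + 0.75·(…)/p_y.
Discretionary income = 416 − 15·8 − 15·2 = 266; x* = 15 + 0.25·266/8 = 23.3125.

x* = 23.3125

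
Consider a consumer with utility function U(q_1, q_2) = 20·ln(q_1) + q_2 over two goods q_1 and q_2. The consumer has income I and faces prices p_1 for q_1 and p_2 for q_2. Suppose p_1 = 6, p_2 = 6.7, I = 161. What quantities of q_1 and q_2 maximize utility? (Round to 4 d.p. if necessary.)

q_1* = 22.3333, q_2* = 4.0299

Set MRS = p_1/p_2: (20/q_1)/1 = p_1/p_2.
So q_1*(p_1,p_2) = 20·p_2/p_1, independent of income; and q_2* = (I − 20·p_2)/p_2.
At the given prices: q_1* = 20·6.7/6 = 22.3333, and q_2* = 4.0299.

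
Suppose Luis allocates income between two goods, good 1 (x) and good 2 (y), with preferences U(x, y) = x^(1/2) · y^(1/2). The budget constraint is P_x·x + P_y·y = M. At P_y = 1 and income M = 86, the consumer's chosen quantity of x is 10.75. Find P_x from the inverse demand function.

P_x = 4

The MRS is y/x. Set MRS = P_x/P_y.
So 0.5·P_y·y = 0.5·P_x·x; combined with the budget, a share 0.5 of income goes to x.
Demand: x*(P_x,P_y,M) = 0.5·M/P_x and y* = 0.5·M/P_y.
Set x* = 10.75 in the demand function and solve for P_x: P_x = 4.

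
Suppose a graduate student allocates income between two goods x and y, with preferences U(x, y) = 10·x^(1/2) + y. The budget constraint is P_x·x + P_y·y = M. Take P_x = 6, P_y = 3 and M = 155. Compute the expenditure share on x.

Set MRS = P_x/P_y: 5·x^(−1/2) = P_x/P_y.
Thus x* = (5·P_y/P_x)² — independent of M — with the rest of income spent on y.
Plugging in: x* = (5·3/6)² = 6.25, y* = 39.1667.
Expenditure on x: 6·6.25 = 37.5; share = 0.2419.

share on x = 0.2419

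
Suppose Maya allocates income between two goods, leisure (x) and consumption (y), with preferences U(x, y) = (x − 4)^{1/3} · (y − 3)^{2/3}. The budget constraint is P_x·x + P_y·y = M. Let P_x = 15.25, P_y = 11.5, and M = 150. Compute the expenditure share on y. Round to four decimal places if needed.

MRS = (1/2)·(y−3)/(x−4). Tangency with P_x/P_y gives y−3 = 2·(P_x/P_y)·(x−4).
Substituting into the budget: x* = 4 + 1/3·(M − 4·P_x − 3·P_y)/P_x, and y* = 3 + 2/3·(…)/P_y.
Discretionary income = 150 − 4·15.25 − 3·11.5 = 54.5; x* = 4 + 1/3·54.5/15.25 = 5.1913; y* = 3 + 2/3·54.5/11.5 = 6.1594.
Expenditure on y: 11.5·6.1594 = 70.8333; share = 0.4722.

share on y = 0.4722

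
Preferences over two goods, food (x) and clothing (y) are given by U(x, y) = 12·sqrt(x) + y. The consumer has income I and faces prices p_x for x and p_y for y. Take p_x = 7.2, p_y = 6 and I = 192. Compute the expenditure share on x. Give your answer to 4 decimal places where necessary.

Set MRS = p_x/p_y: 6·x^(−1/2) = p_x/p_y.
Thus x* = (6·p_y/p_x)² — independent of I — with the rest of income spent on y.
Plugging in: x* = (6·6/7.2)² = 25, y* = 2.
Expenditure on x: 7.2·25 = 180; share = 0.9375.

share on x = 0.9375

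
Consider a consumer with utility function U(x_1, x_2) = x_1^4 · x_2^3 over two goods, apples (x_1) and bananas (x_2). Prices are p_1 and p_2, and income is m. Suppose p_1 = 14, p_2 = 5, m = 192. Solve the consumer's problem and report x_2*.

x_2* = 16.4571

MU_x_1/MU_x_2 = (4·x_2)/(3·x_1); tangency sets this equal to p_1/p_2.
So 4·p_2·x_2 = 3·p_1·x_1; combined with the budget, a share 4/7 of income goes to x_1.
Demand: x_1*(p_1,p_2,m) = 4/7·m/p_1 and x_2* = 3/7·m/p_2.
At p_1=14, p_2=5, m=192: x_2* = 3/7·192/5 = 16.4571.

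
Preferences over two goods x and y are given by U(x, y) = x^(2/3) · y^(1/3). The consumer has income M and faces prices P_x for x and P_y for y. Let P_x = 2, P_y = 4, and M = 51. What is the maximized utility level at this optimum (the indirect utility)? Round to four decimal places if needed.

V = 10.7093

MU_x/MU_y = (2/3·y)/(1/3·x); tangency sets this equal to P_x/P_y.
Rearranging, P_y·y = (1/2)·P_x·x. Substituting into the budget gives P_x·x·(1 + (1/2)) = M.
Demand: x*(P_x,P_y,M) = 2/3·M/P_x and y* = 1/3·M/P_y.
At P_x=2, P_y=4, M=51: x* = 2/3·51/2 = 17, y* = 4.25.
Utility at the optimum: U(17, 4.25) = 10.7093.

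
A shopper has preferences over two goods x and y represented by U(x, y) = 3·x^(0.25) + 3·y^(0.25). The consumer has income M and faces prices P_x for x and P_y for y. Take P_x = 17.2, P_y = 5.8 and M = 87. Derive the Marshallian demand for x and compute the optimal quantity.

From the CES first-order condition, (y/x)^(0.75) = P_x/P_y.
Hence y/x = (P_x/P_y)^(1/(0.75)), i.e. raised to the 4/3 power.
Substitute y = (y/x)·x into the budget: x* = M/(P_x + P_y·(y/x)).
Numerically y/x = 4.260566, so x* = 87/(17.2 + 5.8·4.260566) = 2.0758.

x* = 2.0758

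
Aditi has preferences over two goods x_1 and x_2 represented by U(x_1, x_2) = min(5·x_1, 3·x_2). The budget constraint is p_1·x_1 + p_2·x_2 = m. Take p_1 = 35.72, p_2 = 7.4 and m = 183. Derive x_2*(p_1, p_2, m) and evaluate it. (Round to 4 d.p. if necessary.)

Leontief preferences: the optimum is at the kink where x_1/3 = x_2/5, i.e. x_2 = (5/3)·x_1.
Budget: p_1·x_1 + p_2·(5/3)·x_1 = m, so (3·p_1 + 5·p_2)·x_1 = 3·m.
Demand: x_1*(p_1,p_2,m) = 3·m/(3·p_1 + 5·p_2), x_2* = 5·m/(3·p_1 + 5·p_2).
Here 3·35.72 + 5·7.4 = 144.16, giving x_2* = 6.3471.

x_2* = 6.3471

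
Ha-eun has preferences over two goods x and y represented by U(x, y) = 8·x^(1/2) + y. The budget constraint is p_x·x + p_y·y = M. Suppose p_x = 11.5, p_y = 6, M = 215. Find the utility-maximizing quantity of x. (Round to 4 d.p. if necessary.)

x* = 4.3554

Utility is quasi-linear in y; the FOC for x is 4/√x = p_x/p_y.
Thus x* = (4·p_y/p_x)² — independent of M — with the rest of income spent on y.
Plugging in: x* = (4·6/11.5)² = 4.3554.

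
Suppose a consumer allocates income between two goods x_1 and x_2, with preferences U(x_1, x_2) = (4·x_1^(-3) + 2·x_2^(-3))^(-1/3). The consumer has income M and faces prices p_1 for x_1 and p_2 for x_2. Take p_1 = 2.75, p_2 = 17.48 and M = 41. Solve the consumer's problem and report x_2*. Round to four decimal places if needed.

x_2* = 1.8083

Substitute x_2 = (x_2/x_1)·x_1 into the budget: x_1* = M/(p_1 + p_2·(x_2/x_1)).
Numerically x_2/x_1 = 0.529591, so x_1* = 41/(2.75 + 17.48·0.529591) = 3.4146 and x_2* = 0.529591·3.4146 = 1.8083.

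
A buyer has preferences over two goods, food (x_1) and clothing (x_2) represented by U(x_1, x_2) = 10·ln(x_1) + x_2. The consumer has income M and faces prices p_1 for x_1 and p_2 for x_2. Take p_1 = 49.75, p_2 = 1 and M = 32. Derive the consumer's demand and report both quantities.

x_1* = 0.201, x_2* = 22

MU_x_1 = 10/x_1, MU_x_2 = 1. Tangency: 10/x_1 = p_1/p_2.
So x_1*(p_1,p_2) = 10·p_2/p_1, independent of income; and x_2* = (M − 10·p_2)/p_2.
At the given prices: x_1* = 10·1/49.75 = 0.201, and x_2* = 22.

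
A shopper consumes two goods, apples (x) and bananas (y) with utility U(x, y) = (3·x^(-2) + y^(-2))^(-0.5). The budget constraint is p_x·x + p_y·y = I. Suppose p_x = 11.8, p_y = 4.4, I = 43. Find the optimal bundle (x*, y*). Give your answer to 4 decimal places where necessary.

MU_x ∝ 3·x^(-3), MU_y ∝ y^(-3), so MRS = 3·(y/x)^(3) = p_x/p_y.
Solve for the ratio: y/x = [(1/3)·p_x/p_y]^(1/3).
With the ratio pinned down, the budget gives x* = I/(p_x + p_y·(y/x)) and y* = (y/x)·x*.
Numerically y/x = 0.963317, so x* = 43/(11.8 + 4.4·0.963317) = 2.681 and y* = 0.963317·2.681 = 2.5827.

x* = 2.681, y* = 2.5827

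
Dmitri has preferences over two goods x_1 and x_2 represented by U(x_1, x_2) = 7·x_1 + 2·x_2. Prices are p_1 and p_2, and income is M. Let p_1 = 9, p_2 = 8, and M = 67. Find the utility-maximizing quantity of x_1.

x_1* = 7.4444

Linear utility — the consumer picks whichever good has higher MU/price: 7/9 = 0.7778 vs 2/8 = 0.25.
x_1 gives more utility per dollar, so spend all income on x_1: x_1* = M/p_1, x_2* = 0.
Numerically: x_1* = 7.4444, x_2* = 0.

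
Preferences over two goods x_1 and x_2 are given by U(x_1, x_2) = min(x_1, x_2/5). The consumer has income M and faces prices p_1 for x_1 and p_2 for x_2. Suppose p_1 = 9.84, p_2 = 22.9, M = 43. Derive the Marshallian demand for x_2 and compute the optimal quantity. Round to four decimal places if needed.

Leontief preferences: the optimum is at the kink where x_1/1 = x_2/5, i.e. x_2 = 5·x_1.
Budget: p_1·x_1 + p_2·5·x_1 = M, so (p_1 + 5·p_2)·x_1 = M.
Demand: x_1*(p_1,p_2,M) = M/(p_1 + 5·p_2), x_2* = 5·M/(p_1 + 5·p_2).
Here 9.84 + 5·22.9 = 124.34, giving x_2* = 1.7291.

x_2* = 1.7291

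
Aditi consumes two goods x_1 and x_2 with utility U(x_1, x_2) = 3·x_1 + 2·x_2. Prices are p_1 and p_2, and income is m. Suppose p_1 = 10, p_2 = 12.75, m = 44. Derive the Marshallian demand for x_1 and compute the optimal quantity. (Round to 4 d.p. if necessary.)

x_1 gives more utility per dollar, so spend all income on x_1: x_1* = m/p_1, x_2* = 0.
Numerically: x_1* = 4.4, x_2* = 0.

x_1* = 4.4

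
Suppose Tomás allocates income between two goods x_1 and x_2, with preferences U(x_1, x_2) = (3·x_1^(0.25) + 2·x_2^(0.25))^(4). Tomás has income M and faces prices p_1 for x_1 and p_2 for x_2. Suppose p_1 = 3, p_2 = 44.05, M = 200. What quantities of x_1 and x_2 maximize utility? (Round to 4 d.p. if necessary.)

x_1* = 53.8576, x_2* = 0.8724

With the ratio pinned down, the budget gives x_1* = M/(p_1 + p_2·(x_2/x_1)) and x_2* = (x_2/x_1)·x_1*.
Numerically x_2/x_1 = 0.016197, so x_1* = 200/(3 + 44.05·0.016197) = 53.8576 and x_2* = 0.016197·53.8576 = 0.8724.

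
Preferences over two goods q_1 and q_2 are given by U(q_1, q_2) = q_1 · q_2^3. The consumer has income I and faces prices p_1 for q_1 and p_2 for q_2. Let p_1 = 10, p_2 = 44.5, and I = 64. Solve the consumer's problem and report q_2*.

q_2* = 1.0787

The MRS is (1/3)·q_2/q_1. Set MRS = p_1/p_2.
Rearranging, p_2·q_2 = 3·p_1·q_1. Substituting into the budget gives p_1·q_1·(1 + 3) = I.
Demand: q_1*(p_1,p_2,I) = 0.25·I/p_1 and q_2* = 0.75·I/p_2.
At p_1=10, p_2=44.5, I=64: q_2* = 0.75·64/44.5 = 1.0787.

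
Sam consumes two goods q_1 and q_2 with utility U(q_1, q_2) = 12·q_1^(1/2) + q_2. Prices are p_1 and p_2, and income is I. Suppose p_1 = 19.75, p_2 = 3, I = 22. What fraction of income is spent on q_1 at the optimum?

share on q_1 = 0.7457

Utility is quasi-linear in q_2; the FOC for q_1 is 6/√q_1 = p_1/p_2.
Solve: √q_1 = 6·p_2/p_1, so q_1*(p_1,p_2) = (6·p_2/p_1)², and q_2* = (I − p_1·q_1*)/p_2.
Plugging in: q_1* = (6·3/19.75)² = 0.8306, q_2* = 1.865.
Expenditure on q_1: 19.75·0.8306 = 16.4051; share = 0.7457.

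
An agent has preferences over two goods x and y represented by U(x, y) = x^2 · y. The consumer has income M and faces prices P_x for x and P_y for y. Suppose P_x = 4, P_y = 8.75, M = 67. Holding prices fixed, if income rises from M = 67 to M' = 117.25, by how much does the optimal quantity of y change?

Δy* = 1.9143

MU_x/MU_y = (2·y)/(x); tangency sets this equal to P_x/P_y.
Rearranging, P_y·y = (1/2)·P_x·x. Substituting into the budget gives P_x·x·(1 + (1/2)) = M.
Demand: x*(P_x,P_y,M) = 2/3·M/P_x and y* = 1/3·M/P_y.
At P_x=4, P_y=8.75, M=67: y* = 1/3·67/8.75 = 2.5524.
At M' = 117.25: y* = 4.4667. Change: 4.4667 − 2.5524 = 1.9143.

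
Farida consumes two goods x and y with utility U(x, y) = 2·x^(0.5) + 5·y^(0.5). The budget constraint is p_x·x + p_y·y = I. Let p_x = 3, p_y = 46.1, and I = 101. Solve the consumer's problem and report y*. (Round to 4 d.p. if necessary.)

Substitute y = (y/x)·x into the budget: x* = I/(p_x + p_y·(y/x)).
Numerically y/x = 0.026468, so x* = 101/(3 + 46.1·0.026468) = 23.9327 and y* = 0.026468·23.9327 = 0.6334.

y* = 0.6334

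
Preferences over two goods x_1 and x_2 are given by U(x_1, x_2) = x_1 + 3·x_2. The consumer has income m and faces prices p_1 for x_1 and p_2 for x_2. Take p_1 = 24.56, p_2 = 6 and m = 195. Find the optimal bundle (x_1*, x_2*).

x_1* = 0, x_2* = 32.5

Perfect substitutes: compare marginal utility per dollar. 1/p_1 vs 3/p_2 → 0.0407 vs 0.5.
x_2 gives more utility per dollar, so spend all income on x_2: x_2* = m/p_2, x_1* = 0.
Numerically: x_1* = 0, x_2* = 32.5.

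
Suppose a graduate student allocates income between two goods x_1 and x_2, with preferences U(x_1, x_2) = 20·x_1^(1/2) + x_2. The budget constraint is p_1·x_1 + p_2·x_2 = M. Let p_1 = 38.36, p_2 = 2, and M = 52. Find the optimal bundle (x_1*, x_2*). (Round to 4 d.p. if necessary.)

x_1* = 0.2718, x_2* = 20.7862

MU_x_1 = 10/√x_1, MU_x_2 = 1. Tangency: 10/√x_1 = p_1/p_2.
Solve: √x_1 = 10·p_2/p_1, so x_1*(p_1,p_2) = (10·p_2/p_1)², and x_2* = (M − p_1·x_1*)/p_2.
Plugging in: x_1* = (10·2/38.36)² = 0.2718, x_2* = 20.7862.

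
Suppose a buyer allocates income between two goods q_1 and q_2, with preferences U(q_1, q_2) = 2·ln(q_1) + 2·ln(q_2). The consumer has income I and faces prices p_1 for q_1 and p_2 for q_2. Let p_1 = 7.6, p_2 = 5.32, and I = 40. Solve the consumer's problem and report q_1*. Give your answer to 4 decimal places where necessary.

q_1* = 2.6316

The MRS is q_2/q_1. Set MRS = p_1/p_2.
Rearranging, p_2·q_2 = p_1·q_1. Substituting into the budget gives p_1·q_1·(1 + 1) = I.
Demand: q_1*(p_1,p_2,I) = 0.5·I/p_1 and q_2* = 0.5·I/p_2.
At p_1=7.6, p_2=5.32, I=40: q_1* = 0.5·40/7.6 = 2.6316.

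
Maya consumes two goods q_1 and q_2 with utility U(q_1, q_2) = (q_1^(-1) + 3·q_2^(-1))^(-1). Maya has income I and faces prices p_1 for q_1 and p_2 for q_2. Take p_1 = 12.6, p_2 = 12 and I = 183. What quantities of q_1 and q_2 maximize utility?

q_1* = 5.3986, q_2* = 9.5815

From the CES first-order condition, (1/3)·(q_2/q_1)^(2) = p_1/p_2.
Solve for the ratio: q_2/q_1 = [3·p_1/p_2]^(0.5).
Substitute q_2 = (q_2/q_1)·q_1 into the budget: q_1* = I/(p_1 + p_2·(q_2/q_1)).
Numerically q_2/q_1 = 1.774824, so q_1* = 183/(12.6 + 12·1.774824) = 5.3986 and q_2* = 1.774824·5.3986 = 9.5815.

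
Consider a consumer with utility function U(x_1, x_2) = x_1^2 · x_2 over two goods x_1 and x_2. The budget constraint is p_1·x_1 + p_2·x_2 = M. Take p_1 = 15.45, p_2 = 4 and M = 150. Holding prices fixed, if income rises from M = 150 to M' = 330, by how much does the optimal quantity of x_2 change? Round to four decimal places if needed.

Δx_2* = 15

Demand: x_1*(p_1,p_2,M) = 2/3·M/p_1 and x_2* = 1/3·M/p_2.
At p_1=15.45, p_2=4, M=150: x_2* = 1/3·150/4 = 12.5.
At M' = 330: x_2* = 27.5. Change: 27.5 − 12.5 = 15.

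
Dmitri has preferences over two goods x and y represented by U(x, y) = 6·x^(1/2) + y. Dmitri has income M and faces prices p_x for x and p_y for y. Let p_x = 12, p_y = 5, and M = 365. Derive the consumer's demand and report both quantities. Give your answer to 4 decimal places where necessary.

Set MRS = p_x/p_y: 3·x^(−1/2) = p_x/p_y.
Solve: √x = 3·p_y/p_x, so x*(p_x,p_y) = (3·p_y/p_x)², and y* = (M − p_x·x*)/p_y.
Plugging in: x* = (3·5/12)² = 1.5625, y* = 69.25.

x* = 1.5625, y* = 69.25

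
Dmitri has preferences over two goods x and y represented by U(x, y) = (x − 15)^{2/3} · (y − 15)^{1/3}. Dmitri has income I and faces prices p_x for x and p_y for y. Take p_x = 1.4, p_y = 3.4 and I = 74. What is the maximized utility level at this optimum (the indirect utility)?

V = 0.5624

MRS = 2·(y−15)/(x−15). Tangency with p_x/p_y gives y−15 = (1/2)·(p_x/p_y)·(x−15).
Substituting into the budget: x* = 15 + 2/3·(I − 15·p_x − 15·p_y)/p_x, and y* = 15 + 1/3·(…)/p_y.
Discretionary income = 74 − 15·1.4 − 15·3.4 = 2; x* = 15 + 2/3·2/1.4 = 15.9524; y* = 15 + 1/3·2/3.4 = 15.1961.
Utility at the optimum: U(15.9524, 15.1961) = 0.5624.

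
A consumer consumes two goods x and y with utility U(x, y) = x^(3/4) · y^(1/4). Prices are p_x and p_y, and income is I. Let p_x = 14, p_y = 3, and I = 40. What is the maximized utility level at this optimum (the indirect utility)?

V = 2.3931

MU_x/MU_y = (0.75·y)/(0.25·x); tangency sets this equal to p_x/p_y.
So 0.75·p_y·y = 0.25·p_x·x; combined with the budget, a share 0.75 of income goes to x.
Demand: x*(p_x,p_y,I) = 0.75·I/p_x and y* = 0.25·I/p_y.
At p_x=14, p_y=3, I=40: x* = 0.75·40/14 = 2.1429, y* = 3.3333.
Utility at the optimum: U(2.1429, 3.3333) = 2.3931.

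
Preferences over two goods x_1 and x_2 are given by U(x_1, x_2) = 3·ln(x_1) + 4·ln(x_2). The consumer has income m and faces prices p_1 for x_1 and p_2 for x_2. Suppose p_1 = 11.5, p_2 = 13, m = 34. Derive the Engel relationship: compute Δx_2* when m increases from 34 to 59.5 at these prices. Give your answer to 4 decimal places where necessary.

Δx_2* = 1.1209

MU_x_1/MU_x_2 = (3·x_2)/(4·x_1); tangency sets this equal to p_1/p_2.
So 3·p_2·x_2 = 4·p_1·x_1; combined with the budget, a share 3/7 of income goes to x_1.
Demand: x_1*(p_1,p_2,m) = 3/7·m/p_1 and x_2* = 4/7·m/p_2.
At p_1=11.5, p_2=13, m=34: x_2* = 4/7·34/13 = 1.4945.
At m' = 59.5: x_2* = 2.6154. Change: 2.6154 − 1.4945 = 1.1209.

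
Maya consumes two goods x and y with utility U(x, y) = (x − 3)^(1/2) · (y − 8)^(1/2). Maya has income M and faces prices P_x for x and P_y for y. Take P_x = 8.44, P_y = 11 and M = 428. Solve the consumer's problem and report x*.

This is Cobb-Douglas in (x−3, y−8): tangency gives 0.5·P_y·(y−8) = 0.5·P_x·(x−3).
After buying the subsistence bundle (3, 8), a share 0.5 of the remaining income goes to x: x* = 3 + 0.5·(M − 3P_x − 8P_y)/P_x.
Discretionary income = 428 − 3·8.44 − 8·11 = 314.68; x* = 3 + 0.5·314.68/8.44 = 21.6422.

x* = 21.6422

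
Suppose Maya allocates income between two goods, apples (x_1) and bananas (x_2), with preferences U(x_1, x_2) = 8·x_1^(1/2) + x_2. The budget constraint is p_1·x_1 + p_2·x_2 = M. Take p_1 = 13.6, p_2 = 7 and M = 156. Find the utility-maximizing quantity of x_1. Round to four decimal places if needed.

Utility is quasi-linear in x_2; the FOC for x_1 is 4/√x_1 = p_1/p_2.
Solve: √x_1 = 4·p_2/p_1, so x_1*(p_1,p_2) = (4·p_2/p_1)², and x_2* = (M − p_1·x_1*)/p_2.
Plugging in: x_1* = (4·7/13.6)² = 4.2388.

x_1* = 4.2388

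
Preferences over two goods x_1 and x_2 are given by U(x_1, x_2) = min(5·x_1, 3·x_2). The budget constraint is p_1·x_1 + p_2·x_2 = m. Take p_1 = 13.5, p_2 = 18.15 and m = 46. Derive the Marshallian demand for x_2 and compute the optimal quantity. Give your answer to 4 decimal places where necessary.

Leontief preferences: the optimum is at the kink where x_1/3 = x_2/5, i.e. x_2 = (5/3)·x_1.
Budget: p_1·x_1 + p_2·(5/3)·x_1 = m, so (3·p_1 + 5·p_2)·x_1 = 3·m.
Demand: x_1*(p_1,p_2,m) = 3·m/(3·p_1 + 5·p_2), x_2* = 5·m/(3·p_1 + 5·p_2).
Here 3·13.5 + 5·18.15 = 131.25, giving x_2* = 1.7524.

x_2* = 1.7524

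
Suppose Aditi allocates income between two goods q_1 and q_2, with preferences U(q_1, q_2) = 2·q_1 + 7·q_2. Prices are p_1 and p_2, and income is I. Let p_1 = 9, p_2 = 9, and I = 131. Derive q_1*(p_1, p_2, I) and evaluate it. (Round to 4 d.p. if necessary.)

q_1* = 0

Perfect substitutes: compare marginal utility per dollar. 2/p_1 vs 7/p_2 → 0.2222 vs 0.7778.
q_2 gives more utility per dollar, so spend all income on q_2: q_2* = I/p_2, q_1* = 0.
Numerically: q_1* = 0, q_2* = 14.5556.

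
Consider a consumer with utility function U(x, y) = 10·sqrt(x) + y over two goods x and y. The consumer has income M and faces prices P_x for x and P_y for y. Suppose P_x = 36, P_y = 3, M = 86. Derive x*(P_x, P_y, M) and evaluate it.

Utility is quasi-linear in y; the FOC for x is 5/√x = P_x/P_y.
Thus x* = (5·P_y/P_x)² — independent of M — with the rest of income spent on y.
Plugging in: x* = (5·3/36)² = 0.1736.

x* = 0.1736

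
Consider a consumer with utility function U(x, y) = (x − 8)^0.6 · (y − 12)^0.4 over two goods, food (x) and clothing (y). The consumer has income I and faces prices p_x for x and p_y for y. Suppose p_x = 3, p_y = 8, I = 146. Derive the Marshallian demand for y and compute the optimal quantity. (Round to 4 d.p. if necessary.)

y* = 13.3

Let x' = x−8, y' = y−12. MRS = (3/2)·y'/x' = p_x/p_y.
Substituting into the budget: x* = 8 + 0.6·(I − 8·p_x − 12·p_y)/p_x, and y* = 12 + 0.4·(…)/p_y.
Discretionary income = 146 − 8·3 − 12·8 = 26; y* = 12 + 0.4·26/8 = 13.3.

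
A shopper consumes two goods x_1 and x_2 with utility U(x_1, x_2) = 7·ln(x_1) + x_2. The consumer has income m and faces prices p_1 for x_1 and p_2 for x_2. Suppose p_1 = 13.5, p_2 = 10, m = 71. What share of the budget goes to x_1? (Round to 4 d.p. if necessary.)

share on x_1 = 0.9859

MU_x_1 = 7/x_1, MU_x_2 = 1. Tangency: 7/x_1 = p_1/p_2.
So x_1*(p_1,p_2) = 7·p_2/p_1, independent of income; and x_2* = (m − 7·p_2)/p_2.
At the given prices: x_1* = 7·10/13.5 = 5.1852, and x_2* = 0.1.
Expenditure on x_1: 13.5·5.1852 = 70; share = 0.9859.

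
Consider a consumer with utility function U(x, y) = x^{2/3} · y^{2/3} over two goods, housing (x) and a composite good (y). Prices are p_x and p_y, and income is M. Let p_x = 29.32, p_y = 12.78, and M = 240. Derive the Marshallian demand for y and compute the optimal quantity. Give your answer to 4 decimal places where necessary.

The MRS is y/x. Set MRS = p_x/p_y.
Rearranging, p_y·y = p_x·x. Substituting into the budget gives p_x·x·(1 + 1) = M.
Demand: x*(p_x,p_y,M) = 0.5·M/p_x and y* = 0.5·M/p_y.
At p_x=29.32, p_y=12.78, M=240: y* = 0.5·240/12.78 = 9.3897.

y* = 9.3897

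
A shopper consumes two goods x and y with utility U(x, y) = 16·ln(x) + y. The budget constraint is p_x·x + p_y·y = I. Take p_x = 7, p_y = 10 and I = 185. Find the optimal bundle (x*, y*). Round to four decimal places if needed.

MU_x = 16/x, MU_y = 1. Tangency: 16/x = p_x/p_y.
So x*(p_x,p_y) = 16·p_y/p_x, independent of income; and y* = (I − 16·p_y)/p_y.
At the given prices: x* = 16·10/7 = 22.8571, and y* = 2.5.

x* = 22.8571, y* = 2.5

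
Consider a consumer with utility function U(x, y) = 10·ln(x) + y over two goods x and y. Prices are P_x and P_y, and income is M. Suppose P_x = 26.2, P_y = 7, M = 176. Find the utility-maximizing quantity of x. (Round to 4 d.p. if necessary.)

x* = 2.6718

MU_x = 10/x, MU_y = 1. Tangency: 10/x = P_x/P_y.
So x*(P_x,P_y) = 10·P_y/P_x, independent of income; and y* = (M − 10·P_y)/P_y.
At the given prices: x* = 10·7/26.2 = 2.6718.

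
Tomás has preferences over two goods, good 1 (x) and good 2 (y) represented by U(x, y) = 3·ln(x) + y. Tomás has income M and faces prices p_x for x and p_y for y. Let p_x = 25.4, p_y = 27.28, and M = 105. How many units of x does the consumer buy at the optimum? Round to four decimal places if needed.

MU_x = 3/x, MU_y = 1. Tangency: 3/x = p_x/p_y.
So x*(p_x,p_y) = 3·p_y/p_x, independent of income; and y* = (M − 3·p_y)/p_y.
At the given prices: x* = 3·27.28/25.4 = 3.222.

x* = 3.222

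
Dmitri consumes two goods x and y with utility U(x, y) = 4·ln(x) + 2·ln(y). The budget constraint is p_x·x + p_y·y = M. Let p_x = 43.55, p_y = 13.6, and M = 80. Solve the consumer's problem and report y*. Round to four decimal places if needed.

y* = 1.9608

Demand: x*(p_x,p_y,M) = 2/3·M/p_x and y* = 1/3·M/p_y.
At p_x=43.55, p_y=13.6, M=80: y* = 1/3·80/13.6 = 1.9608.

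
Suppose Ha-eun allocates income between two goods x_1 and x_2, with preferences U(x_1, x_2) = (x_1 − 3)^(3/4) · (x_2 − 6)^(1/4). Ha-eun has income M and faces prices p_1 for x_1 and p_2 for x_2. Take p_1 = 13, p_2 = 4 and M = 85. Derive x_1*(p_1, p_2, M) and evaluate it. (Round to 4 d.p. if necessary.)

This is Cobb-Douglas in (x_1−3, x_2−6): tangency gives 0.75·p_2·(x_2−6) = 0.25·p_1·(x_1−3).
After buying the subsistence bundle (3, 6), a share 0.75 of the remaining income goes to x_1: x_1* = 3 + 0.75·(M − 3p_1 − 6p_2)/p_1.
Discretionary income = 85 − 3·13 − 6·4 = 22; x_1* = 3 + 0.75·22/13 = 4.2692.

x_1* = 4.2692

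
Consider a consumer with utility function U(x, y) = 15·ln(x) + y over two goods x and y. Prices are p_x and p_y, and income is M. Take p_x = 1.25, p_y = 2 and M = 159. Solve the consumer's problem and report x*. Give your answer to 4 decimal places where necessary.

x* = 24

Set MRS = p_x/p_y: (15/x)/1 = p_x/p_y.
So x*(p_x,p_y) = 15·p_y/p_x, independent of income; and y* = (M − 15·p_y)/p_y.
At the given prices: x* = 15·2/1.25 = 24.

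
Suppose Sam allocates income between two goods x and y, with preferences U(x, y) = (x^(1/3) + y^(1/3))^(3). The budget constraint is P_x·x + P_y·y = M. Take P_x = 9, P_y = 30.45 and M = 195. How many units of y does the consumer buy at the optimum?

MU_x ∝ x^(-2/3), MU_y ∝ y^(-2/3), so MRS = (y/x)^(2/3) = P_x/P_y.
Hence y/x = (P_x/P_y)^(1/(2/3)), i.e. raised to the 1.5 power.
Substitute y = (y/x)·x into the budget: x* = M/(P_x + P_y·(y/x)).
Numerically y/x = 0.160688, so x* = 195/(9 + 30.45·0.160688) = 14.0359 and y* = 0.160688·14.0359 = 2.2554.

y* = 2.2554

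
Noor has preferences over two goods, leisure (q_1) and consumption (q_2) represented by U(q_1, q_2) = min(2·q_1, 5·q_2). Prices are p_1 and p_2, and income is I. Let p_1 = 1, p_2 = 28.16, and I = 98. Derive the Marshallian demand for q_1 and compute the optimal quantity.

q_1* = 7.9909

With perfect complements, no substitution: consume in ratio q_1:q_2 = 5:2.
Budget: p_1·q_1 + p_2·(2/5)·q_1 = I, so (5·p_1 + 2·p_2)·q_1 = 5·I.
Demand: q_1*(p_1,p_2,I) = 5·I/(5·p_1 + 2·p_2), q_2* = 2·I/(5·p_1 + 2·p_2).
Here 5·1 + 2·28.16 = 61.32, giving q_1* = 7.9909.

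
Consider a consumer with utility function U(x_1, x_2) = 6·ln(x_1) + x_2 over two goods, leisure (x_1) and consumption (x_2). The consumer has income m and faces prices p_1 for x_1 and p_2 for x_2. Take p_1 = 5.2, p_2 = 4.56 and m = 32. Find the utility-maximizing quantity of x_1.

Set MRS = p_1/p_2: (6/x_1)/1 = p_1/p_2.
So x_1*(p_1,p_2) = 6·p_2/p_1, independent of income; and x_2* = (m − 6·p_2)/p_2.
At the given prices: x_1* = 6·4.56/5.2 = 5.2615.

x_1* = 5.2615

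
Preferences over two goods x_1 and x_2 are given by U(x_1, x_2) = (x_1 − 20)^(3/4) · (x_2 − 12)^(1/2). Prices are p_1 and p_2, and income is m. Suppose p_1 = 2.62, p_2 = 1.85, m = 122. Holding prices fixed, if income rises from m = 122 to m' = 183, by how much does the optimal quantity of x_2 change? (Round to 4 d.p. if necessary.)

This is Cobb-Douglas in (x_1−20, x_2−12): tangency gives 0.75·p_2·(x_2−12) = 0.5·p_1·(x_1−20).
After buying the subsistence bundle (20, 12), a share 0.6 of the remaining income goes to x_1: x_1* = 20 + 0.6·(m − 20p_1 − 12p_2)/p_1.
Discretionary income = 122 − 20·2.62 − 12·1.85 = 47.4; x_2* = 12 + 0.4·47.4/1.85 = 22.2486.
At m' = 183: x_2* = 35.4378. Change: 35.4378 − 22.2486 = 13.1892.

Δx_2* = 13.1892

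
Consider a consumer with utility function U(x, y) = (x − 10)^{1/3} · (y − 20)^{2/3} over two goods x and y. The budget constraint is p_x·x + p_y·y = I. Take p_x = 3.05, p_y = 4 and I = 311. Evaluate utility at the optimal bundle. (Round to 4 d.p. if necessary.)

V = 29.0317

Substituting into the budget: x* = 10 + 1/3·(I − 10·p_x − 20·p_y)/p_x, and y* = 20 + 2/3·(…)/p_y.
Discretionary income = 311 − 10·3.05 − 20·4 = 200.5; x* = 10 + 1/3·200.5/3.05 = 31.9126; y* = 20 + 2/3·200.5/4 = 53.4167.
Utility at the optimum: U(31.9126, 53.4167) = 29.0317.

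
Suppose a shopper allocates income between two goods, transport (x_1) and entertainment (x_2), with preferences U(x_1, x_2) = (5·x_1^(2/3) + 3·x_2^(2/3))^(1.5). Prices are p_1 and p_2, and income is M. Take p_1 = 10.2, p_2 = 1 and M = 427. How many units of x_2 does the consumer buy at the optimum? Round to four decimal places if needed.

Numerically x_2/x_1 = 229.220928, so x_1* = 427/(10.2 + 1·229.220928) = 1.7835 and x_2* = 229.220928·1.7835 = 408.8086.

x_2* = 408.8086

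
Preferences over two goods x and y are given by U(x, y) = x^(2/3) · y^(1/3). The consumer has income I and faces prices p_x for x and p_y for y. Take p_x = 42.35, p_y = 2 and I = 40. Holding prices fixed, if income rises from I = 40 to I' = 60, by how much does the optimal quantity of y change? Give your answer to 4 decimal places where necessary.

Δy* = 3.3333

The MRS is 2·y/x. Set MRS = p_x/p_y.
So 2/3·p_y·y = 1/3·p_x·x; combined with the budget, a share 2/3 of income goes to x.
Demand: x*(p_x,p_y,I) = 2/3·I/p_x and y* = 1/3·I/p_y.
At p_x=42.35, p_y=2, I=40: y* = 1/3·40/2 = 6.6667.
At I' = 60: y* = 10. Change: 10 − 6.6667 = 3.3333.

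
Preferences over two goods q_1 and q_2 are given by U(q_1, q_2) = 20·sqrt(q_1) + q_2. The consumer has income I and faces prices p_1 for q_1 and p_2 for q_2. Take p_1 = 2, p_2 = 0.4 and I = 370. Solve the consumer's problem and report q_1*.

Thus q_1* = (10·p_2/p_1)² — independent of I — with the rest of income spent on q_2.
Plugging in: q_1* = (10·0.4/2)² = 4.

q_1* = 4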